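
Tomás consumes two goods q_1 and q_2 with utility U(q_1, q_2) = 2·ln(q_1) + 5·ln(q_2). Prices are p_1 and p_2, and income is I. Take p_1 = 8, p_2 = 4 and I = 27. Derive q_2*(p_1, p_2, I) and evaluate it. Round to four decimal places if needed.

q_2* = 4.8214

MU_q_1/MU_q_2 = (2·q_2)/(5·q_1); tangency sets this equal to p_1/p_2.
So 2·p_2·q_2 = 5·p_1·q_1; combined with the budget, a share 2/7 of income goes to q_1.
Demand: q_1*(p_1,p_2,I) = 2/7·I/p_1 and q_2* = 5/7·I/p_2.
At p_1=8, p_2=4, I=27: q_2* = 5/7·27/4 = 4.8214.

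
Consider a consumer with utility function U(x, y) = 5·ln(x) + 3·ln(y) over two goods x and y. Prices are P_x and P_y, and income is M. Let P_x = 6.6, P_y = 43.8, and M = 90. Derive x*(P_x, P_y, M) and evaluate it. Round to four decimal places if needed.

x* = 8.5227

At P_x=6.6, P_y=43.8, M=90: x* = 0.625·90/6.6 = 8.5227.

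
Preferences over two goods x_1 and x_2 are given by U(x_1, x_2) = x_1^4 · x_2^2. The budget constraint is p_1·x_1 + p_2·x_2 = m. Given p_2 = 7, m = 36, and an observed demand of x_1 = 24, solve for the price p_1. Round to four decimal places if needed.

The MRS is 2·x_2/x_1. Set MRS = p_1/p_2.
Rearranging, p_2·x_2 = (1/2)·p_1·x_1. Substituting into the budget gives p_1·x_1·(1 + (1/2)) = m.
Demand: x_1*(p_1,p_2,m) = 2/3·m/p_1 and x_2* = 1/3·m/p_2.
Set x_1* = 24 in the demand function and solve for p_1: p_1 = 1.

p_1 = 1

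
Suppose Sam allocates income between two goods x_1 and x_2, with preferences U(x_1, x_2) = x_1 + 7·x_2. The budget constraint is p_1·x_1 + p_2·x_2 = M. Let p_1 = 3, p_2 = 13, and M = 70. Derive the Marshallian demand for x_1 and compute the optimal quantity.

x_1* = 0

Linear utility — the consumer picks whichever good has higher MU/price: 1/3 = 0.3333 vs 7/13 = 0.5385.
x_2 gives more utility per dollar, so spend all income on x_2: x_2* = M/p_2, x_1* = 0.
Numerically: x_1* = 0, x_2* = 5.3846.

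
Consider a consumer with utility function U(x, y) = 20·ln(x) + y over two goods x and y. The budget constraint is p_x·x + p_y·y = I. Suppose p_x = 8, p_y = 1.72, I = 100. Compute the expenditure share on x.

share on x = 0.344

Set MRS = p_x/p_y: (20/x)/1 = p_x/p_y.
So x*(p_x,p_y) = 20·p_y/p_x, independent of income; and y* = (I − 20·p_y)/p_y.
At the given prices: x* = 20·1.72/8 = 4.3, and y* = 38.1395.
Expenditure on x: 8·4.3 = 34.4; share = 0.344.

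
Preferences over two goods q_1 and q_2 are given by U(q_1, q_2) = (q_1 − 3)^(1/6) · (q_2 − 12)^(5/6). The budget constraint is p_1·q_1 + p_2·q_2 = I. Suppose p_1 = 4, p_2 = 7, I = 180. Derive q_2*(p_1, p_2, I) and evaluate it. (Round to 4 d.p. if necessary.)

q_2* = 22

MRS = (1/5)·(q_2−12)/(q_1−3). Tangency with p_1/p_2 gives q_2−12 = 5·(p_1/p_2)·(q_1−3).
Substituting into the budget: q_1* = 3 + 1/6·(I − 3·p_1 − 12·p_2)/p_1, and q_2* = 12 + 5/6·(…)/p_2.
Discretionary income = 180 − 3·4 − 12·7 = 84; q_2* = 12 + 5/6·84/7 = 22.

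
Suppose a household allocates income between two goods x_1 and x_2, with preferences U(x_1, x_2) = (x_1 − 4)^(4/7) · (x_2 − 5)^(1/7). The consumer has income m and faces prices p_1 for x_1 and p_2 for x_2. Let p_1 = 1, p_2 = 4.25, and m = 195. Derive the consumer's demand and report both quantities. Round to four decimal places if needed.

MRS = 4·(x_2−5)/(x_1−4). Tangency with p_1/p_2 gives x_2−5 = (1/4)·(p_1/p_2)·(x_1−4).
After buying the subsistence bundle (4, 5), a share 0.8 of the remaining income goes to x_1: x_1* = 4 + 0.8·(m − 4p_1 − 5p_2)/p_1.
Discretionary income = 195 − 4·1 − 5·4.25 = 169.75; x_1* = 4 + 0.8·169.75/1 = 139.8; x_2* = 5 + 0.2·169.75/4.25 = 12.9882.

x_1* = 139.8, x_2* = 12.9882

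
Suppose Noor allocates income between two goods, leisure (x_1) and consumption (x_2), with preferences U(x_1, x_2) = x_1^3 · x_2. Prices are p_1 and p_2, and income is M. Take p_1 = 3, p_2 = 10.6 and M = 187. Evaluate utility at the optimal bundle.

V = 450630.5133

Demand: x_1*(p_1,p_2,M) = 0.75·M/p_1 and x_2* = 0.25·M/p_2.
At p_1=3, p_2=10.6, M=187: x_1* = 0.75·187/3 = 46.75, x_2* = 4.4104.
Utility at the optimum: U(46.75, 4.4104) = 450630.5133.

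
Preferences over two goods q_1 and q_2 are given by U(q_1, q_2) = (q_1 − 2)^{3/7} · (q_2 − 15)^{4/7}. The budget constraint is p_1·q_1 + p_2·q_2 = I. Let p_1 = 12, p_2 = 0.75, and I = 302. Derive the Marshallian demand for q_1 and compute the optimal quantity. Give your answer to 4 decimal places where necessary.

MRS = (3/4)·(q_2−15)/(q_1−2). Tangency with p_1/p_2 gives q_2−15 = (4/3)·(p_1/p_2)·(q_1−2).
Substituting into the budget: q_1* = 2 + 3/7·(I − 2·p_1 − 15·p_2)/p_1, and q_2* = 15 + 4/7·(…)/p_2.
Discretionary income = 302 − 2·12 − 15·0.75 = 266.75; q_1* = 2 + 3/7·266.75/12 = 11.5268.

q_1* = 11.5268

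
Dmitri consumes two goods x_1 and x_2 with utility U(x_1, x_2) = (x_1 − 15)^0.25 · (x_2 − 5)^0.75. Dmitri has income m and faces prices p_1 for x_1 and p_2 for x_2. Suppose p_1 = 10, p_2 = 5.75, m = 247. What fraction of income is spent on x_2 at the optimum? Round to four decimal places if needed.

This is Cobb-Douglas in (x_1−15, x_2−5): tangency gives 0.25·p_2·(x_2−5) = 0.75·p_1·(x_1−15).
After buying the subsistence bundle (15, 5), a share 0.25 of the remaining income goes to x_1: x_1* = 15 + 0.25·(m − 15p_1 − 5p_2)/p_1.
Discretionary income = 247 − 15·10 − 5·5.75 = 68.25; x_1* = 15 + 0.25·68.25/10 = 16.7063; x_2* = 5 + 0.75·68.25/5.75 = 13.9022.
Expenditure on x_2: 5.75·13.9022 = 79.9375; share = 0.3236.

share on x_2 = 0.3236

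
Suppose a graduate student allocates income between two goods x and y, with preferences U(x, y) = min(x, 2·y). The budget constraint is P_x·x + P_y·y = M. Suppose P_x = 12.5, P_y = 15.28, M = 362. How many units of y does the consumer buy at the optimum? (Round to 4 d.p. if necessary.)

y* = 8.9871

Demand: x*(P_x,P_y,M) = 2·M/(2·P_x + P_y), y* = M/(2·P_x + P_y).
Here 2·12.5 + 15.28 = 40.28, giving y* = 8.9871.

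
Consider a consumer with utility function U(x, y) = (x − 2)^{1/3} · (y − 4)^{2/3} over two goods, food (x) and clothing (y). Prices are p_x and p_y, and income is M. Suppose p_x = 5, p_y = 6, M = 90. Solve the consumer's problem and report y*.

y* = 10.2222

This is Cobb-Douglas in (x−2, y−4): tangency gives 1/3·p_y·(y−4) = 2/3·p_x·(x−2).
Substituting into the budget: x* = 2 + 1/3·(M − 2·p_x − 4·p_y)/p_x, and y* = 4 + 2/3·(…)/p_y.
Discretionary income = 90 − 2·5 − 4·6 = 56; y* = 4 + 2/3·56/6 = 10.2222.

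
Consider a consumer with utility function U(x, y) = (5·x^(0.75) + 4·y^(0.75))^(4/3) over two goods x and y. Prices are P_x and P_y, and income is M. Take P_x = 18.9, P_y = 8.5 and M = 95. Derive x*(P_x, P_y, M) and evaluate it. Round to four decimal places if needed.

x* = 0.9134

From the CES first-order condition, (5/4)·(y/x)^(0.25) = P_x/P_y.
Hence y/x = ((4/5)·P_x/P_y)^(1/(0.25)), i.e. raised to the 4 power.
With the ratio pinned down, the budget gives x* = M/(P_x + P_y·(y/x)) and y* = (y/x)·x*.
Numerically y/x = 10.012245, so x* = 95/(18.9 + 8.5·10.012245) = 0.9134.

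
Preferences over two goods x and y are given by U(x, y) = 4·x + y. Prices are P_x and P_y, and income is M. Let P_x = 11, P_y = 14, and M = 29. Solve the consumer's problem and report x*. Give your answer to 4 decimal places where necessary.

x gives more utility per dollar, so spend all income on x: x* = M/P_x, y* = 0.
Numerically: x* = 2.6364, y* = 0.

x* = 2.6364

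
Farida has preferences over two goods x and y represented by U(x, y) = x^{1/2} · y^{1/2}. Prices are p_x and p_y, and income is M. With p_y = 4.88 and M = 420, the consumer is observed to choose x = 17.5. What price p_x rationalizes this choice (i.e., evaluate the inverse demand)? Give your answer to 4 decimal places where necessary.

MU_x/MU_y = (0.5·y)/(0.5·x); tangency sets this equal to p_x/p_y.
So 0.5·p_y·y = 0.5·p_x·x; combined with the budget, a share 0.5 of income goes to x.
Demand: x*(p_x,p_y,M) = 0.5·M/p_x and y* = 0.5·M/p_y.
Set x* = 17.5 in the demand function and solve for p_x: p_x = 12.

p_x = 12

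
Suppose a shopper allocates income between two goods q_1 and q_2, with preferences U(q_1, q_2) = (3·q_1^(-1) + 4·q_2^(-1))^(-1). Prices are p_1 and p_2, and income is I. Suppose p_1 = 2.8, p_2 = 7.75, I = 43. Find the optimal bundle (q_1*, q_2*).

From the CES first-order condition, (3/4)·(q_2/q_1)^(2) = p_1/p_2.
Hence q_2/q_1 = ((4/3)·p_1/p_2)^(1/(2)), i.e. raised to the 0.5 power.
With the ratio pinned down, the budget gives q_1* = I/(p_1 + p_2·(q_2/q_1)) and q_2* = (q_2/q_1)·q_1*.
Numerically q_2/q_1 = 0.694061, so q_1* = 43/(2.8 + 7.75·0.694061) = 5.2574 and q_2* = 0.694061·5.2574 = 3.6489.

q_1* = 5.2574, q_2* = 3.6489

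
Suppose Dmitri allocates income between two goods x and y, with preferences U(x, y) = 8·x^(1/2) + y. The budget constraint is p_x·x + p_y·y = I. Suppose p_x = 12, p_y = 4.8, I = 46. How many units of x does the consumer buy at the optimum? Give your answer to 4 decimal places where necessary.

Thus x* = (4·p_y/p_x)² — independent of I — with the rest of income spent on y.
Plugging in: x* = (4·4.8/12)² = 2.56.

x* = 2.56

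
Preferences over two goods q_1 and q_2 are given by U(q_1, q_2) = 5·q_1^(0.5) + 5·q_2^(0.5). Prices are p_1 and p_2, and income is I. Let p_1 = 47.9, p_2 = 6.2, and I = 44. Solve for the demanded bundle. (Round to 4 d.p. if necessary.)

With the ratio pinned down, the budget gives q_1* = I/(p_1 + p_2·(q_2/q_1)) and q_2* = (q_2/q_1)·q_1*.
Numerically q_2/q_1 = 59.688085, so q_1* = 44/(47.9 + 6.2·59.688085) = 0.1053 and q_2* = 59.688085·0.1053 = 6.2835.

q_1* = 0.1053, q_2* = 6.2835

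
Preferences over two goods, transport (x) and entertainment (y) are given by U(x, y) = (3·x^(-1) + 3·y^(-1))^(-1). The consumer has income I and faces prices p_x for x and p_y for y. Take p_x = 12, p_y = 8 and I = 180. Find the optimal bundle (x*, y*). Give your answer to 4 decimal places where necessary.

From the CES first-order condition, (y/x)^(2) = p_x/p_y.
Solve for the ratio: y/x = [p_x/p_y]^(0.5).
Substitute y = (y/x)·x into the budget: x* = I/(p_x + p_y·(y/x)).
Numerically y/x = 1.224745, so x* = 180/(12 + 8·1.224745) = 8.2577 and y* = 1.224745·8.2577 = 10.1135.

x* = 8.2577, y* = 10.1135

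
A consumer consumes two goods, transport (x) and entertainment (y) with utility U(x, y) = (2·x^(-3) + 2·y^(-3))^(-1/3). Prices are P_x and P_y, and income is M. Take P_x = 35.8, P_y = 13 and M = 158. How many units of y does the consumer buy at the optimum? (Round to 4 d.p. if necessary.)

y* = 3.8734

MU_x ∝ 2·x^(-4), MU_y ∝ 2·y^(-4), so MRS = (y/x)^(4) = P_x/P_y.
Solve for the ratio: y/x = [P_x/P_y]^(0.25).
With the ratio pinned down, the budget gives x* = M/(P_x + P_y·(y/x)) and y* = (y/x)·x*.
Numerically y/x = 1.288205, so x* = 158/(35.8 + 13·1.288205) = 3.0069 and y* = 1.288205·3.0069 = 3.8734.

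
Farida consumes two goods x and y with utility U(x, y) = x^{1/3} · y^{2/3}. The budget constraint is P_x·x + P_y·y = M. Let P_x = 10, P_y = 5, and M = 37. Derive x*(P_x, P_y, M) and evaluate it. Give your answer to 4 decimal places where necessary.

The MRS is (1/2)·y/x. Set MRS = P_x/P_y.
Rearranging, P_y·y = 2·P_x·x. Substituting into the budget gives P_x·x·(1 + 2) = M.
Demand: x*(P_x,P_y,M) = 1/3·M/P_x and y* = 2/3·M/P_y.
At P_x=10, P_y=5, M=37: x* = 1/3·37/10 = 1.2333.

x* = 1.2333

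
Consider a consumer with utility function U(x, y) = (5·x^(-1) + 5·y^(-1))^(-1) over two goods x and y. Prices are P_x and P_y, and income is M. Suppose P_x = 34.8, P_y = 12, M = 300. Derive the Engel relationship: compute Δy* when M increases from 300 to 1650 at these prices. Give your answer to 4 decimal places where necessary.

Δy* = 41.6214

From the CES first-order condition, (y/x)^(2) = P_x/P_y.
Solve for the ratio: y/x = [P_x/P_y]^(0.5).
With the ratio pinned down, the budget gives x* = M/(P_x + P_y·(y/x)) and y* = (y/x)·x*.
Numerically y/x = 1.702939, so x* = 300/(34.8 + 12·1.702939) = 5.4313 and y* = 1.702939·5.4313 = 9.2492.
At M' = 1650: y* = 50.8706. Change: 50.8706 − 9.2492 = 41.6214.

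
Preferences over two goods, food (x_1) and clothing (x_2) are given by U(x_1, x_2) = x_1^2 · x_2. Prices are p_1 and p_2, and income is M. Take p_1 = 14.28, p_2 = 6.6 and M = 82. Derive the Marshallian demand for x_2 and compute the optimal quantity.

MU_x_1/MU_x_2 = (2·x_2)/(x_1); tangency sets this equal to p_1/p_2.
So 2·p_2·x_2 = p_1·x_1; combined with the budget, a share 2/3 of income goes to x_1.
Demand: x_1*(p_1,p_2,M) = 2/3·M/p_1 and x_2* = 1/3·M/p_2.
At p_1=14.28, p_2=6.6, M=82: x_2* = 1/3·82/6.6 = 4.1414.

x_2* = 4.1414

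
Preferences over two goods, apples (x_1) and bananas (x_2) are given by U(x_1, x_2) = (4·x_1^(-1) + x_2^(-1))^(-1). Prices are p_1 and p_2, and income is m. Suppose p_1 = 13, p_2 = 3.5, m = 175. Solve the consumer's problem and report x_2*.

MRS = MU_x_1/MU_x_2 = 4·(x_2/x_1)^(2). Set equal to p_1/p_2.
Hence x_2/x_1 = ((1/4)·p_1/p_2)^(1/(2)), i.e. raised to the 0.5 power.
With the ratio pinned down, the budget gives x_1* = m/(p_1 + p_2·(x_2/x_1)) and x_2* = (x_2/x_1)·x_1*.
Numerically x_2/x_1 = 0.963624, so x_1* = 175/(13 + 3.5·0.963624) = 10.6885 and x_2* = 0.963624·10.6885 = 10.2997.

x_2* = 10.2997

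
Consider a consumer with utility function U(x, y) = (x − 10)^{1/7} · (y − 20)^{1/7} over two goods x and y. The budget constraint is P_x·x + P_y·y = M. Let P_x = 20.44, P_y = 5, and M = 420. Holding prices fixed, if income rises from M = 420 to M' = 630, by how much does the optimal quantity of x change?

MRS = (y−20)/(x−10). Tangency with P_x/P_y gives y−20 = (P_x/P_y)·(x−10).
After buying the subsistence bundle (10, 20), a share 0.5 of the remaining income goes to x: x* = 10 + 0.5·(M − 10P_x − 20P_y)/P_x.
Discretionary income = 420 − 10·20.44 − 20·5 = 115.6; x* = 10 + 0.5·115.6/20.44 = 12.8278.
At M' = 630: x* = 17.9648. Change: 17.9648 − 12.8278 = 5.137.

Δx* = 5.137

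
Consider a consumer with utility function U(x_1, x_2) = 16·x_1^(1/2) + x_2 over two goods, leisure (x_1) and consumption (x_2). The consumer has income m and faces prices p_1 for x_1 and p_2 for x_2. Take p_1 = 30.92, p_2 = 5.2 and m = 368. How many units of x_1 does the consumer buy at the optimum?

x_1* = 1.8101

Set MRS = p_1/p_2: 8·x_1^(−1/2) = p_1/p_2.
Thus x_1* = (8·p_2/p_1)² — independent of m — with the rest of income spent on x_2.
Plugging in: x_1* = (8·5.2/30.92)² = 1.8101.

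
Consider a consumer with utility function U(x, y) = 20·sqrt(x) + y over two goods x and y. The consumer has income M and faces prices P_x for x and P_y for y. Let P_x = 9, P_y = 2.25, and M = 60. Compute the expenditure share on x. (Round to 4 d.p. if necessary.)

share on x = 0.9375

MU_x = 10/√x, MU_y = 1. Tangency: 10/√x = P_x/P_y.
Solve: √x = 10·P_y/P_x, so x*(P_x,P_y) = (10·P_y/P_x)², and y* = (M − P_x·x*)/P_y.
Plugging in: x* = (10·2.25/9)² = 6.25, y* = 1.6667.
Expenditure on x: 9·6.25 = 56.25; share = 0.9375.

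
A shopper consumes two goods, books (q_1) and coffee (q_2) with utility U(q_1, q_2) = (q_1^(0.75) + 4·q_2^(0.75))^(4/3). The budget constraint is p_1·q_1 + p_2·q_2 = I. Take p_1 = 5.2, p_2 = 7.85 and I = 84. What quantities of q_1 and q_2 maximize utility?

q_1* = 0.2142, q_2* = 10.5587

MRS = MU_q_1/MU_q_2 = (1/4)·(q_2/q_1)^(0.25). Set equal to p_1/p_2.
Hence q_2/q_1 = (4·p_1/p_2)^(1/(0.25)), i.e. raised to the 4 power.
With the ratio pinned down, the budget gives q_1* = I/(p_1 + p_2·(q_2/q_1)) and q_2* = (q_2/q_1)·q_1*.
Numerically q_2/q_1 = 49.291804, so q_1* = 84/(5.2 + 7.85·49.291804) = 0.2142 and q_2* = 49.291804·0.2142 = 10.5587.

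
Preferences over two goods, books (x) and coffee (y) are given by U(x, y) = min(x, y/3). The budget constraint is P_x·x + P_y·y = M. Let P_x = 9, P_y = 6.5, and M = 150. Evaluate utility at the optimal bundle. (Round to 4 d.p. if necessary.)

V = 5.2632

Here 9 + 3·6.5 = 28.5, giving x* = 5.2632 and y* = 15.7895.
Utility at the optimum: U(5.2632, 15.7895) = 5.2632.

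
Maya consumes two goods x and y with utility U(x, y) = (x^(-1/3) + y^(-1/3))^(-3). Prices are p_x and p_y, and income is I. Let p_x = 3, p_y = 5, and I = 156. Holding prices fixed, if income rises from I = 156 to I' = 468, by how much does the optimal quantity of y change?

Δy* = 33.1895

From the CES first-order condition, (y/x)^(4/3) = p_x/p_y.
Hence y/x = (p_x/p_y)^(1/(4/3)), i.e. raised to the 0.75 power.
With the ratio pinned down, the budget gives x* = I/(p_x + p_y·(y/x)) and y* = (y/x)·x*.
Numerically y/x = 0.681732, so x* = 156/(3 + 5·0.681732) = 24.3421 and y* = 0.681732·24.3421 = 16.5948.
At I' = 468: y* = 49.7843. Change: 49.7843 − 16.5948 = 33.1895.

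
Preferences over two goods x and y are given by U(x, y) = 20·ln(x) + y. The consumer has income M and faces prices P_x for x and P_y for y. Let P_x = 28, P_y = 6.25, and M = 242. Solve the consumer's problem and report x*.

At the given prices: x* = 20·6.25/28 = 4.4643.

x* = 4.4643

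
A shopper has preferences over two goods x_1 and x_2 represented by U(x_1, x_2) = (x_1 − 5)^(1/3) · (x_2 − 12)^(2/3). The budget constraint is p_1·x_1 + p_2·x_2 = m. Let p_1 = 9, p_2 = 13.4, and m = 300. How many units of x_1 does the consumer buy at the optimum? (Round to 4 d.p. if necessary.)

Discretionary income = 300 − 5·9 − 12·13.4 = 94.2; x_1* = 5 + 1/3·94.2/9 = 8.4889.

x_1* = 8.4889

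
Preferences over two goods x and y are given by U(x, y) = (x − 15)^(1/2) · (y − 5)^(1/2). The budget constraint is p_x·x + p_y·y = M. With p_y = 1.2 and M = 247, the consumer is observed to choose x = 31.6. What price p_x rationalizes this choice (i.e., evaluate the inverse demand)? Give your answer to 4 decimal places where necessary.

This is Cobb-Douglas in (x−15, y−5): tangency gives 0.5·p_y·(y−5) = 0.5·p_x·(x−15).
Substituting into the budget: x* = 15 + 0.5·(M − 15·p_x − 5·p_y)/p_x, and y* = 5 + 0.5·(…)/p_y.
Set x* = 31.6 in the demand function and solve for p_x: p_x = 5.

p_x = 5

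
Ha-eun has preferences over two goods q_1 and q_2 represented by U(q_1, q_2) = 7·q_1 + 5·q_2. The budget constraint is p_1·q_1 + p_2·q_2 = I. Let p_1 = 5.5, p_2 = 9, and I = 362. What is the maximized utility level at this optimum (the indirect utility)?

Perfect substitutes: compare marginal utility per dollar. 7/p_1 vs 5/p_2 → 1.2727 vs 0.5556.
q_1 gives more utility per dollar, so spend all income on q_1: q_1* = I/p_1, q_2* = 0.
Numerically: q_1* = 65.8182, q_2* = 0.
Utility at the optimum: U(65.8182, 0) = 460.7273.

V = 460.7273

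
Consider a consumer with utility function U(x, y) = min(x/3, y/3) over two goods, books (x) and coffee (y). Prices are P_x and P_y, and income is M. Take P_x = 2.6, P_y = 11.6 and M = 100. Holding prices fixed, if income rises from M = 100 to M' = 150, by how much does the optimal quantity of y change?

Δy* = 3.5211

Leontief preferences: the optimum is at the kink where x/3 = y/3, i.e. y = x.
Budget: P_x·x + P_y·x = M, so (3·P_x + 3·P_y)·x = 3·M.
Demand: x*(P_x,P_y,M) = 3·M/(3·P_x + 3·P_y), y* = 3·M/(3·P_x + 3·P_y).
Here 3·2.6 + 3·11.6 = 42.6, giving y* = 7.0423.
At M' = 150: y* = 10.5634. Change: 10.5634 − 7.0423 = 3.5211.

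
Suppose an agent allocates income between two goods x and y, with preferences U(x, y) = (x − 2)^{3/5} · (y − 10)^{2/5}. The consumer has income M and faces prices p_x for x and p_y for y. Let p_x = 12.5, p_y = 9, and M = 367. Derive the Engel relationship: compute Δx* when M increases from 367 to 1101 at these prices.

Δx* = 35.232

Let x' = x−2, y' = y−10. MRS = (3/2)·y'/x' = p_x/p_y.
Substituting into the budget: x* = 2 + 0.6·(M − 2·p_x − 10·p_y)/p_x, and y* = 10 + 0.4·(…)/p_y.
Discretionary income = 367 − 2·12.5 − 10·9 = 252; x* = 2 + 0.6·252/12.5 = 14.096.
At M' = 1101: x* = 49.328. Change: 49.328 − 14.096 = 35.232.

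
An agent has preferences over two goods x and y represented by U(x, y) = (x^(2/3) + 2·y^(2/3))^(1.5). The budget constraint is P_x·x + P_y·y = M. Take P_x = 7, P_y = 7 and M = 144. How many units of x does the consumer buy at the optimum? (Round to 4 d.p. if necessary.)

x* = 2.2857

Numerically y/x = 8, so x* = 144/(7 + 7·8) = 2.2857.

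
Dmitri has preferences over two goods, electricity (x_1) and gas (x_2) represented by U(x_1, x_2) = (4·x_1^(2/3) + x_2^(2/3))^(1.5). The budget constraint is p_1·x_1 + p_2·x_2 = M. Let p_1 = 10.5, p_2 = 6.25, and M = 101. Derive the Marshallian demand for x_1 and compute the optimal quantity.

MRS = MU_x_1/MU_x_2 = 4·(x_2/x_1)^(1/3). Set equal to p_1/p_2.
Hence x_2/x_1 = ((1/4)·p_1/p_2)^(1/(1/3)), i.e. raised to the 3 power.
Substitute x_2 = (x_2/x_1)·x_1 into the budget: x_1* = M/(p_1 + p_2·(x_2/x_1)).
Numerically x_2/x_1 = 0.074088, so x_1* = 101/(10.5 + 6.25·0.074088) = 9.2128.

x_1* = 9.2128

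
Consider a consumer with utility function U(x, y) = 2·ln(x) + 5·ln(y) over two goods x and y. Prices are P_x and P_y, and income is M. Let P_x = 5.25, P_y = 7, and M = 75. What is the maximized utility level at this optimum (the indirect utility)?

Demand: x*(P_x,P_y,M) = 2/7·M/P_x and y* = 5/7·M/P_y.
At P_x=5.25, P_y=7, M=75: x* = 2/7·75/5.25 = 4.0816, y* = 7.6531.
Utility at the optimum: U(4.0816, 7.6531) = 12.9885.

V = 12.9885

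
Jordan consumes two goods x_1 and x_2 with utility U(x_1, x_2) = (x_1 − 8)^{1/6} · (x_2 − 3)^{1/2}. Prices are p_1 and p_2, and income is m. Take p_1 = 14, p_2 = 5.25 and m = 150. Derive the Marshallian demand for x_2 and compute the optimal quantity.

x_2* = 6.1786

Discretionary income = 150 − 8·14 − 3·5.25 = 22.25; x_2* = 3 + 0.75·22.25/5.25 = 6.1786.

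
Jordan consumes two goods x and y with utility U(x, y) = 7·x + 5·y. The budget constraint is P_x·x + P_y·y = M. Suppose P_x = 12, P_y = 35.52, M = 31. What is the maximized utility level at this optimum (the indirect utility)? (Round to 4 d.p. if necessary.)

V = 18.0833

Perfect substitutes: compare marginal utility per dollar. 7/P_x vs 5/P_y → 0.5833 vs 0.1408.
x gives more utility per dollar, so spend all income on x: x* = M/P_x, y* = 0.
Numerically: x* = 2.5833, y* = 0.
Utility at the optimum: U(2.5833, 0) = 18.0833.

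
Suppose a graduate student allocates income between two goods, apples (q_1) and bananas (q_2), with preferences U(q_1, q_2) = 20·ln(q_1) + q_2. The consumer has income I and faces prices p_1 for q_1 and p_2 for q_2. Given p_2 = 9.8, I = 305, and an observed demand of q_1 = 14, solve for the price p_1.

p_1 = 14

Set MRS = p_1/p_2: (20/q_1)/1 = p_1/p_2.
So q_1*(p_1,p_2) = 20·p_2/p_1, independent of income; and q_2* = (I − 20·p_2)/p_2.
Set q_1* = 14 in the demand function and solve for p_1: p_1 = 14.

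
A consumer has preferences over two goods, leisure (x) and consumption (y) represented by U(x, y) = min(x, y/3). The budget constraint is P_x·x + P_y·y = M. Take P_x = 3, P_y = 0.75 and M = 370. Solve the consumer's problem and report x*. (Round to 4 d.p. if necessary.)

x* = 70.4762

Leontief preferences: the optimum is at the kink where x/1 = y/3, i.e. y = 3·x.
Budget: P_x·x + P_y·3·x = M, so (P_x + 3·P_y)·x = M.
Demand: x*(P_x,P_y,M) = M/(P_x + 3·P_y), y* = 3·M/(P_x + 3·P_y).
Here 3 + 3·0.75 = 5.25, giving x* = 70.4762.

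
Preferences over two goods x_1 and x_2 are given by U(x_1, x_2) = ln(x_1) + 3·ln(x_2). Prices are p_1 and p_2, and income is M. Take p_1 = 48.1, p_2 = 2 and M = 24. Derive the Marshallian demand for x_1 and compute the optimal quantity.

MU_x_1/MU_x_2 = (x_2)/(3·x_1); tangency sets this equal to p_1/p_2.
So p_2·x_2 = 3·p_1·x_1; combined with the budget, a share 0.25 of income goes to x_1.
Demand: x_1*(p_1,p_2,M) = 0.25·M/p_1 and x_2* = 0.75·M/p_2.
At p_1=48.1, p_2=2, M=24: x_1* = 0.25·24/48.1 = 0.1247.

x_1* = 0.1247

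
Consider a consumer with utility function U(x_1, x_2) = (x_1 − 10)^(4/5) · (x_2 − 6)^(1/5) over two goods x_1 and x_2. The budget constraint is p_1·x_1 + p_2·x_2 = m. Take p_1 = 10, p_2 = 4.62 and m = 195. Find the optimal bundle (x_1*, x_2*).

Let x_1' = x_1−10, x_2' = x_2−6. MRS = 4·x_2'/x_1' = p_1/p_2.
Substituting into the budget: x_1* = 10 + 0.8·(m − 10·p_1 − 6·p_2)/p_1, and x_2* = 6 + 0.2·(…)/p_2.
Discretionary income = 195 − 10·10 − 6·4.62 = 67.28; x_1* = 10 + 0.8·67.28/10 = 15.3824; x_2* = 6 + 0.2·67.28/4.62 = 8.9126.

x_1* = 15.3824, x_2* = 8.9126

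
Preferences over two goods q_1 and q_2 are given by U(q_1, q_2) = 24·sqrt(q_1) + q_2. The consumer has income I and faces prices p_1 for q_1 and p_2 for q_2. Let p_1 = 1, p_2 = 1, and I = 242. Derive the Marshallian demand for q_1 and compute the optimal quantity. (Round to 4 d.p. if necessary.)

Utility is quasi-linear in q_2; the FOC for q_1 is 12/√q_1 = p_1/p_2.
Thus q_1* = (12·p_2/p_1)² — independent of I — with the rest of income spent on q_2.
Plugging in: q_1* = (12·1/1)² = 144.

q_1* = 144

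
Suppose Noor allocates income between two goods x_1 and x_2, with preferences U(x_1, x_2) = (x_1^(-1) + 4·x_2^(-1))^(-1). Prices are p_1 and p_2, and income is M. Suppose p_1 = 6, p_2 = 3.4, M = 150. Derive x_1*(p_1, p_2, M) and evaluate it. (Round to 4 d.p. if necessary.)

x_1* = 9.9779

MU_x_1 ∝ x_1^(-2), MU_x_2 ∝ 4·x_2^(-2), so MRS = (1/4)·(x_2/x_1)^(2) = p_1/p_2.
Solve for the ratio: x_2/x_1 = [4·p_1/p_2]^(0.5).
With the ratio pinned down, the budget gives x_1* = M/(p_1 + p_2·(x_2/x_1)) and x_2* = (x_2/x_1)·x_1*.
Numerically x_2/x_1 = 2.656845, so x_1* = 150/(6 + 3.4·2.656845) = 9.9779.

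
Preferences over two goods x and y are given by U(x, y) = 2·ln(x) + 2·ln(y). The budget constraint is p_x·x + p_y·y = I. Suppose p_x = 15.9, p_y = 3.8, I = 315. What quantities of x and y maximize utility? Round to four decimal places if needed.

x* = 9.9057, y* = 41.4474

Demand: x*(p_x,p_y,I) = 0.5·I/p_x and y* = 0.5·I/p_y.
At p_x=15.9, p_y=3.8, I=315: x* = 0.5·315/15.9 = 9.9057, y* = 41.4474.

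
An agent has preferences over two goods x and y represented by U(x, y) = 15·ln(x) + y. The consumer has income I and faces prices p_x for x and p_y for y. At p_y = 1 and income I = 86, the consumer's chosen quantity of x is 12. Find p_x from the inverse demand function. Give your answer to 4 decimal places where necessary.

p_x = 1.25

Set MRS = p_x/p_y: (15/x)/1 = p_x/p_y.
So x*(p_x,p_y) = 15·p_y/p_x, independent of income; and y* = (I − 15·p_y)/p_y.
Set x* = 12 in the demand function and solve for p_x: p_x = 1.25.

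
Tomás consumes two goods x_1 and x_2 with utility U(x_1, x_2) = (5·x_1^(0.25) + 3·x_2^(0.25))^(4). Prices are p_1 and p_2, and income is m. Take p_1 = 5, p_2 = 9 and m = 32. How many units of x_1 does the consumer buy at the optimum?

From the CES first-order condition, (5/3)·(x_2/x_1)^(0.75) = p_1/p_2.
Solve for the ratio: x_2/x_1 = [(3/5)·p_1/p_2]^(4/3).
With the ratio pinned down, the budget gives x_1* = m/(p_1 + p_2·(x_2/x_1)) and x_2* = (x_2/x_1)·x_1*.
Numerically x_2/x_1 = 0.23112, so x_1* = 32/(5 + 9·0.23112) = 4.5197.

x_1* = 4.5197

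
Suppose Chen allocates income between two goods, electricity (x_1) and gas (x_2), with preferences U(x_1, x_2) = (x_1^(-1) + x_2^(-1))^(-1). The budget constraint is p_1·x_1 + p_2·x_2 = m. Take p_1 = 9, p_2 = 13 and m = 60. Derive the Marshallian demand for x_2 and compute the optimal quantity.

MRS = MU_x_1/MU_x_2 = (x_2/x_1)^(2). Set equal to p_1/p_2.
Hence x_2/x_1 = (p_1/p_2)^(1/(2)), i.e. raised to the 0.5 power.
Substitute x_2 = (x_2/x_1)·x_1 into the budget: x_1* = m/(p_1 + p_2·(x_2/x_1)).
Numerically x_2/x_1 = 0.83205, so x_1* = 60/(9 + 13·0.83205) = 3.0278 and x_2* = 0.83205·3.0278 = 2.5192.

x_2* = 2.5192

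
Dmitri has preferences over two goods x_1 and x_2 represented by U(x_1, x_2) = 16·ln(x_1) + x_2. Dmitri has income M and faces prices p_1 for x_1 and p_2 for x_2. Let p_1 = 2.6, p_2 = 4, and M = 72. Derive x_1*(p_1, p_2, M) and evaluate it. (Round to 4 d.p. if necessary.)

x_1* = 24.6154

So x_1*(p_1,p_2) = 16·p_2/p_1, independent of income; and x_2* = (M − 16·p_2)/p_2.
At the given prices: x_1* = 16·4/2.6 = 24.6154.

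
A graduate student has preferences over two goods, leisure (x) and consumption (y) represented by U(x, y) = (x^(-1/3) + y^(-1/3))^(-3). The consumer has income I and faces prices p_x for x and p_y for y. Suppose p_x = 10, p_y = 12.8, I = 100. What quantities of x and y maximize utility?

MRS = MU_x/MU_y = (y/x)^(4/3). Set equal to p_x/p_y.
Solve for the ratio: y/x = [p_x/p_y]^(0.75).
With the ratio pinned down, the budget gives x* = I/(p_x + p_y·(y/x)) and y* = (y/x)·x*.
Numerically y/x = 0.830984, so x* = 100/(10 + 12.8·0.830984) = 4.8458 and y* = 0.830984·4.8458 = 4.0267.

x* = 4.8458, y* = 4.0267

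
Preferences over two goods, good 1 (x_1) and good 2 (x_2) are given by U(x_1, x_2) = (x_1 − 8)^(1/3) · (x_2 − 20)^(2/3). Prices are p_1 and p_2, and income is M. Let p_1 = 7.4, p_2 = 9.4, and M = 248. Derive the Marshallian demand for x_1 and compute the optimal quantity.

x_1* = 8.036

Let x_1' = x_1−8, x_2' = x_2−20. MRS = (1/2)·x_2'/x_1' = p_1/p_2.
After buying the subsistence bundle (8, 20), a share 1/3 of the remaining income goes to x_1: x_1* = 8 + 1/3·(M − 8p_1 − 20p_2)/p_1.
Discretionary income = 248 − 8·7.4 − 20·9.4 = 0.8; x_1* = 8 + 1/3·0.8/7.4 = 8.036.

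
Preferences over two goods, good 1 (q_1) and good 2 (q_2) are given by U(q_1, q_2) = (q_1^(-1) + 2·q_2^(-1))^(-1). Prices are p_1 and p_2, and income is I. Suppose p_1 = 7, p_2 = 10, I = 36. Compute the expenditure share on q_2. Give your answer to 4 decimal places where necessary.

share on q_2 = 0.6283

MRS = MU_q_1/MU_q_2 = (1/2)·(q_2/q_1)^(2). Set equal to p_1/p_2.
Hence q_2/q_1 = (2·p_1/p_2)^(1/(2)), i.e. raised to the 0.5 power.
Substitute q_2 = (q_2/q_1)·q_1 into the budget: q_1* = I/(p_1 + p_2·(q_2/q_1)).
Numerically q_2/q_1 = 1.183216, so q_1* = 36/(7 + 10·1.183216) = 1.9116 and q_2* = 1.183216·1.9116 = 2.2619.
Expenditure on q_2: 10·2.2619 = 22.6186; share = 0.6283.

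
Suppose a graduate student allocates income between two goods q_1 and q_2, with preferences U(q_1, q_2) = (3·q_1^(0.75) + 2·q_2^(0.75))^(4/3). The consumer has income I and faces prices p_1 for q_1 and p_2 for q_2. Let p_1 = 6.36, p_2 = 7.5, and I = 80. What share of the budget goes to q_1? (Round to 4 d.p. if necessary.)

share on q_1 = 0.8925

MU_q_1 ∝ 3·q_1^(-0.25), MU_q_2 ∝ 2·q_2^(-0.25), so MRS = (3/2)·(q_2/q_1)^(0.25) = p_1/p_2.
Solve for the ratio: q_2/q_1 = [(2/3)·p_1/p_2]^(4).
Substitute q_2 = (q_2/q_1)·q_1 into the budget: q_1* = I/(p_1 + p_2·(q_2/q_1)).
Numerically q_2/q_1 = 0.102145, so q_1* = 80/(6.36 + 7.5·0.102145) = 11.2264 and q_2* = 0.102145·11.2264 = 1.1467.
Expenditure on q_1: 6.36·11.2264 = 71.3996; share = 0.8925.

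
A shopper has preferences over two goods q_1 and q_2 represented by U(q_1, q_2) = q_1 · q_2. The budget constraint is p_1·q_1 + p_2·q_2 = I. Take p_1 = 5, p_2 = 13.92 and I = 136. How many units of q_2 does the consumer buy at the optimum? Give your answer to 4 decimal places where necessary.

q_2* = 4.8851

The MRS is q_2/q_1. Set MRS = p_1/p_2.
Rearranging, p_2·q_2 = p_1·q_1. Substituting into the budget gives p_1·q_1·(1 + 1) = I.
Demand: q_1*(p_1,p_2,I) = 0.5·I/p_1 and q_2* = 0.5·I/p_2.
At p_1=5, p_2=13.92, I=136: q_2* = 0.5·136/13.92 = 4.8851.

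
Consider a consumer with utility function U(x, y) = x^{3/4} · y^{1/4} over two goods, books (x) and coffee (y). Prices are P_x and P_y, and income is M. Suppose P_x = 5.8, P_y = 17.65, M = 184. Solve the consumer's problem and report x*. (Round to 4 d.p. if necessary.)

x* = 23.7931

Tangency: MRS = 3·y/x = P_x/P_y.
Rearranging, P_y·y = (1/3)·P_x·x. Substituting into the budget gives P_x·x·(1 + (1/3)) = M.
Demand: x*(P_x,P_y,M) = 0.75·M/P_x and y* = 0.25·M/P_y.
At P_x=5.8, P_y=17.65, M=184: x* = 0.75·184/5.8 = 23.7931.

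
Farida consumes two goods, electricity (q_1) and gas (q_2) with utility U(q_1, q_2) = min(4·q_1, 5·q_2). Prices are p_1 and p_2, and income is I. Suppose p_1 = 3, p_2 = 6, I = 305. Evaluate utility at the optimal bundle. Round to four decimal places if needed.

Demand: q_1*(p_1,p_2,I) = 5·I/(5·p_1 + 4·p_2), q_2* = 4·I/(5·p_1 + 4·p_2).
Here 5·3 + 4·6 = 39, giving q_1* = 39.1026 and q_2* = 31.2821.
Utility at the optimum: U(39.1026, 31.2821) = 156.4103.

V = 156.4103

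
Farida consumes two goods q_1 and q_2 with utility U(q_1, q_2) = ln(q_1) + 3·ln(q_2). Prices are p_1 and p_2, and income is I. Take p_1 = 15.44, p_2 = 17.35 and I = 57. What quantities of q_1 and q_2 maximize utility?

q_1* = 0.9229, q_2* = 2.464

MU_q_1/MU_q_2 = (q_2)/(3·q_1); tangency sets this equal to p_1/p_2.
Rearranging, p_2·q_2 = 3·p_1·q_1. Substituting into the budget gives p_1·q_1·(1 + 3) = I.
Demand: q_1*(p_1,p_2,I) = 0.25·I/p_1 and q_2* = 0.75·I/p_2.
At p_1=15.44, p_2=17.35, I=57: q_1* = 0.25·57/15.44 = 0.9229, q_2* = 2.464.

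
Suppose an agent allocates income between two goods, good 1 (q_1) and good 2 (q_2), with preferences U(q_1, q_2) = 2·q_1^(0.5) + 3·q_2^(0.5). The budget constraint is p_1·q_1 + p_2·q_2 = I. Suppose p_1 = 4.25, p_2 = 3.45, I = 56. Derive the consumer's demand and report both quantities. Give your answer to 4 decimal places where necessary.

MRS = MU_q_1/MU_q_2 = (2/3)·(q_2/q_1)^(0.5). Set equal to p_1/p_2.
Solve for the ratio: q_2/q_1 = [(3/2)·p_1/p_2]^(2).
With the ratio pinned down, the budget gives q_1* = I/(p_1 + p_2·(q_2/q_1)) and q_2* = (q_2/q_1)·q_1*.
Numerically q_2/q_1 = 3.414461, so q_1* = 56/(4.25 + 3.45·3.414461) = 3.4935 and q_2* = 3.414461·3.4935 = 11.9283.

q_1* = 3.4935, q_2* = 11.9283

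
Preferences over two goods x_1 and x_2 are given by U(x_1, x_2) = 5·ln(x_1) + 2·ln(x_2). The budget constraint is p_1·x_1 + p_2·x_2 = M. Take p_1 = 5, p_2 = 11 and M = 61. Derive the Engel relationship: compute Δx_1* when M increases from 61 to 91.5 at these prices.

Δx_1* = 4.3571

MU_x_1/MU_x_2 = (5·x_2)/(2·x_1); tangency sets this equal to p_1/p_2.
Rearranging, p_2·x_2 = (2/5)·p_1·x_1. Substituting into the budget gives p_1·x_1·(1 + (2/5)) = M.
Demand: x_1*(p_1,p_2,M) = 5/7·M/p_1 and x_2* = 2/7·M/p_2.
At p_1=5, p_2=11, M=61: x_1* = 5/7·61/5 = 8.7143.
At M' = 91.5: x_1* = 13.0714. Change: 13.0714 − 8.7143 = 4.3571.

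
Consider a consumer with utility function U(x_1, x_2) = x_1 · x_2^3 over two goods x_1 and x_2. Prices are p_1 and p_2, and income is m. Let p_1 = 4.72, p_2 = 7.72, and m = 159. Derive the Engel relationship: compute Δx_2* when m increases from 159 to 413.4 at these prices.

The MRS is (1/3)·x_2/x_1. Set MRS = p_1/p_2.
Rearranging, p_2·x_2 = 3·p_1·x_1. Substituting into the budget gives p_1·x_1·(1 + 3) = m.
Demand: x_1*(p_1,p_2,m) = 0.25·m/p_1 and x_2* = 0.75·m/p_2.
At p_1=4.72, p_2=7.72, m=159: x_2* = 0.75·159/7.72 = 15.4469.
At m' = 413.4: x_2* = 40.1619. Change: 40.1619 − 15.4469 = 24.715.

Δx_2* = 24.715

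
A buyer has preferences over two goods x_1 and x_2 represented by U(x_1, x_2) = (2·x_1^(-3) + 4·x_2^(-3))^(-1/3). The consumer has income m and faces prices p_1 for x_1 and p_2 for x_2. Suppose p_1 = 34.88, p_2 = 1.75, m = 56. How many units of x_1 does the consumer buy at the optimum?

From the CES first-order condition, (1/2)·(x_2/x_1)^(4) = p_1/p_2.
Solve for the ratio: x_2/x_1 = [2·p_1/p_2]^(0.25).
Substitute x_2 = (x_2/x_1)·x_1 into the budget: x_1* = m/(p_1 + p_2·(x_2/x_1)).
Numerically x_2/x_1 = 2.512708, so x_1* = 56/(34.88 + 1.75·2.512708) = 1.4258.

x_1* = 1.4258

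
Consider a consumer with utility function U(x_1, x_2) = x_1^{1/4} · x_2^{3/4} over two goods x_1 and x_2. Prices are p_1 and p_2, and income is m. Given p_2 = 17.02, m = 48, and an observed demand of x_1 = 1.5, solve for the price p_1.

p_1 = 8

Tangency: MRS = (1/3)·x_2/x_1 = p_1/p_2.
So 0.25·p_2·x_2 = 0.75·p_1·x_1; combined with the budget, a share 0.25 of income goes to x_1.
Demand: x_1*(p_1,p_2,m) = 0.25·m/p_1 and x_2* = 0.75·m/p_2.
Set x_1* = 1.5 in the demand function and solve for p_1: p_1 = 8.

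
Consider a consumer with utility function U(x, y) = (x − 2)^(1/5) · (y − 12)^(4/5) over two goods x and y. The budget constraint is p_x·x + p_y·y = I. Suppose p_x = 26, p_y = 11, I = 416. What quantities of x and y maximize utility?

Let x' = x−2, y' = y−12. MRS = (1/4)·y'/x' = p_x/p_y.
Substituting into the budget: x* = 2 + 0.2·(I − 2·p_x − 12·p_y)/p_x, and y* = 12 + 0.8·(…)/p_y.
Discretionary income = 416 − 2·26 − 12·11 = 232; x* = 2 + 0.2·232/26 = 3.7846; y* = 12 + 0.8·232/11 = 28.8727.

x* = 3.7846, y* = 28.8727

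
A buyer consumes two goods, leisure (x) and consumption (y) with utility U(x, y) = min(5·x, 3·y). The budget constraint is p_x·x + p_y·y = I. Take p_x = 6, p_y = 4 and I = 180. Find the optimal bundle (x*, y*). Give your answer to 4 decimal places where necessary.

Leontief preferences: the optimum is at the kink where x/3 = y/5, i.e. y = (5/3)·x.
Budget: p_x·x + p_y·(5/3)·x = I, so (3·p_x + 5·p_y)·x = 3·I.
Demand: x*(p_x,p_y,I) = 3·I/(3·p_x + 5·p_y), y* = 5·I/(3·p_x + 5·p_y).
Here 3·6 + 5·4 = 38, giving x* = 14.2105 and y* = 23.6842.

x* = 14.2105, y* = 23.6842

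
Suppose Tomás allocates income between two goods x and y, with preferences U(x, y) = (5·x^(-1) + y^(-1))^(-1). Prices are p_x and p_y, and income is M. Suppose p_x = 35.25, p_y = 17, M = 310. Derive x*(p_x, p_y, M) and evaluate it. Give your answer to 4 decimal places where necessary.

MRS = MU_x/MU_y = 5·(y/x)^(2). Set equal to p_x/p_y.
Solve for the ratio: y/x = [(1/5)·p_x/p_y]^(0.5).
With the ratio pinned down, the budget gives x* = M/(p_x + p_y·(y/x)) and y* = (y/x)·x*.
Numerically y/x = 0.643977, so x* = 310/(35.25 + 17·0.643977) = 6.7103.

x* = 6.7103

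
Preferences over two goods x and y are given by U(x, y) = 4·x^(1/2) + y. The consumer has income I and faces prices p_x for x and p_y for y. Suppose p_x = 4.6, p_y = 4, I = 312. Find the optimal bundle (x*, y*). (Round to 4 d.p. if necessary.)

x* = 3.0246, y* = 74.5217

MU_x = 2/√x, MU_y = 1. Tangency: 2/√x = p_x/p_y.
Solve: √x = 2·p_y/p_x, so x*(p_x,p_y) = (2·p_y/p_x)², and y* = (I − p_x·x*)/p_y.
Plugging in: x* = (2·4/4.6)² = 3.0246, y* = 74.5217.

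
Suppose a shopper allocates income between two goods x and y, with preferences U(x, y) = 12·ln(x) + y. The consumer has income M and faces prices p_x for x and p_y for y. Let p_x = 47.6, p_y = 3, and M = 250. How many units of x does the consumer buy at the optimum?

Set MRS = p_x/p_y: (12/x)/1 = p_x/p_y.
So x*(p_x,p_y) = 12·p_y/p_x, independent of income; and y* = (M − 12·p_y)/p_y.
At the given prices: x* = 12·3/47.6 = 0.7563.

x* = 0.7563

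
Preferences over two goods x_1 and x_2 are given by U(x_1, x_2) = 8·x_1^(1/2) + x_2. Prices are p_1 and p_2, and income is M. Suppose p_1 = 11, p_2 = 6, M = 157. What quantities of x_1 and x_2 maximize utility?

x_1* = 4.7603, x_2* = 17.4394

Utility is quasi-linear in x_2; the FOC for x_1 is 4/√x_1 = p_1/p_2.
Thus x_1* = (4·p_2/p_1)² — independent of M — with the rest of income spent on x_2.
Plugging in: x_1* = (4·6/11)² = 4.7603, x_2* = 17.4394.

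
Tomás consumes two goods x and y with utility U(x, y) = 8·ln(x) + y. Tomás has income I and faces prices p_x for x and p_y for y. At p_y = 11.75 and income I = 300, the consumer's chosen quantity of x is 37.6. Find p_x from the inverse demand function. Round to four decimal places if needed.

p_x = 2.5

Set MRS = p_x/p_y: (8/x)/1 = p_x/p_y.
So x*(p_x,p_y) = 8·p_y/p_x, independent of income; and y* = (I − 8·p_y)/p_y.
Set x* = 37.6 in the demand function and solve for p_x: p_x = 2.5.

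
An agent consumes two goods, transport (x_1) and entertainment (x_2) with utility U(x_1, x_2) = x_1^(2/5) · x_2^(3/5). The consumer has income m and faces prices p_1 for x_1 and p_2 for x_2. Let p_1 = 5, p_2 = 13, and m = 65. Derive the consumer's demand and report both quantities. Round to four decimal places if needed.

x_1* = 5.2, x_2* = 3

MU_x_1/MU_x_2 = (0.4·x_2)/(0.6·x_1); tangency sets this equal to p_1/p_2.
So 0.4·p_2·x_2 = 0.6·p_1·x_1; combined with the budget, a share 0.4 of income goes to x_1.
Demand: x_1*(p_1,p_2,m) = 0.4·m/p_1 and x_2* = 0.6·m/p_2.
At p_1=5, p_2=13, m=65: x_1* = 0.4·65/5 = 5.2, x_2* = 3.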